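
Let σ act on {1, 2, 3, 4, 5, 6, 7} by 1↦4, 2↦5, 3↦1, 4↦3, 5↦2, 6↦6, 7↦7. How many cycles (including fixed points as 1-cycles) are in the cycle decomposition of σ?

Cycle decomposition: (1 4 3) (2 5) (6) (7).
4 cycles.

4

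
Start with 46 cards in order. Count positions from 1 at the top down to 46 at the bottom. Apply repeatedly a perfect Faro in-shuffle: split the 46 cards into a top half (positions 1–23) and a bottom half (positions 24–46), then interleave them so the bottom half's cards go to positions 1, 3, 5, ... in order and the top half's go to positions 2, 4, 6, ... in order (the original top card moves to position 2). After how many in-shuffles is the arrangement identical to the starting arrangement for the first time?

The in-shuffle permutes the 46 positions with cycle lengths [23, 23].
Every card is home exactly when every cycle has completed a whole number of laps, i.e. after lcm(23) = 23 in-shuffles.

23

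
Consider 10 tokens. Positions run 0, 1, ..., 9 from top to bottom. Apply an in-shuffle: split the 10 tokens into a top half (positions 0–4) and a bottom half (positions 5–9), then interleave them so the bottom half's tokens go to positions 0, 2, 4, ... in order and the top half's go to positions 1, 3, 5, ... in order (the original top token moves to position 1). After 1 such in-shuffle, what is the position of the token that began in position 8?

Track the token's position through each in-shuffle:
8 → 6

6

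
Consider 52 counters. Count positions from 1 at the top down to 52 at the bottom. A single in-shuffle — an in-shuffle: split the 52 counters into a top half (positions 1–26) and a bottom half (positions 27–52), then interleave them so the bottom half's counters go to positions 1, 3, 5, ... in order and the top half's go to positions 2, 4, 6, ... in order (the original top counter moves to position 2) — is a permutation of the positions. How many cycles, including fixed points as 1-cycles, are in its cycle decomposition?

Trace each unvisited position around until it returns:
(1 2 4 8 16 32 ... len 52)
1 cycle in total.

1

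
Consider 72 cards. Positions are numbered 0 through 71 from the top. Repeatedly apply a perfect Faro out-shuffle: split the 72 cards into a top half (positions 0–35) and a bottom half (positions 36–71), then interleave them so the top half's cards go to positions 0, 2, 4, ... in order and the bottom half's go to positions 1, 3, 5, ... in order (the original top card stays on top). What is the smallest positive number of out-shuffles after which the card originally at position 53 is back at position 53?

Follow position 53 under repeated out-shuffles:
53 → 35 → 70 → 69 → 67 → 63 → 55 → 39 → ... → 53 (length 35)
It first returns after 35 out-shuffles.

35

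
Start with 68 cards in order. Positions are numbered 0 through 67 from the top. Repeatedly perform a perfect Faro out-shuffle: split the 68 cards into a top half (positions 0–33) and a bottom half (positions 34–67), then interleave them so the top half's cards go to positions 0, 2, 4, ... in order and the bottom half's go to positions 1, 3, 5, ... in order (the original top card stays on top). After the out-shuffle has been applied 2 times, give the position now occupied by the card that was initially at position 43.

38

Track the card's position through each out-shuffle:
43 → 19 → 38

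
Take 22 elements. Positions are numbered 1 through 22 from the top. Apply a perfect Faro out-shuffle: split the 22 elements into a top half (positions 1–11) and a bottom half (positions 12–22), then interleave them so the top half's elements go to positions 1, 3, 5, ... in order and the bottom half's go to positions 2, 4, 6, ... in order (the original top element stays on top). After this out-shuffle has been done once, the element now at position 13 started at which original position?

7

Work backwards from position 13, undoing one out-shuffle at a time:
13 ← 7
So the element now at position 13 started at position 7.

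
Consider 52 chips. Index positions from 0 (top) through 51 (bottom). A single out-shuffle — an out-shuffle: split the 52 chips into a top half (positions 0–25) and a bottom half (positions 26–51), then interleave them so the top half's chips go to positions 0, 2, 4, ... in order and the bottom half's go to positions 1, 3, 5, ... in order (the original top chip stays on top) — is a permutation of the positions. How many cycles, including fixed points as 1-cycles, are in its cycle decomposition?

Trace each unvisited position around until it returns:
(0) (1 2 4 8 16 32 13 26) (3 6 12 24 48 45 39 27) (5 10 20 40 29 7 14 28) (9 18 36 21 42 33 15 30) (11 22 44 37 23 46 41 31) (17 34) (19 38 25 50 49 47 43 35) ... plus 1 more
9 cycles in total.

9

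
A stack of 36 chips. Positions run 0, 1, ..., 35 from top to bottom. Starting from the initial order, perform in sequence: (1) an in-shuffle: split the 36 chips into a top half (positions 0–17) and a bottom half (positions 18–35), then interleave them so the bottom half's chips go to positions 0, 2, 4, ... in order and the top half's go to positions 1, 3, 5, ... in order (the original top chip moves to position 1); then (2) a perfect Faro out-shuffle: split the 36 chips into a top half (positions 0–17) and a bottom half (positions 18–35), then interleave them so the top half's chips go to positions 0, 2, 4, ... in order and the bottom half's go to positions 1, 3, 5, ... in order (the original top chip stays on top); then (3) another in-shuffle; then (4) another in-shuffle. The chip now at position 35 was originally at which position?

Undo the operations in reverse order, starting from position 35:
  undo op 4 (in-shuffle, from top half): 35 ← 17
  undo op 3 (in-shuffle, from top half): 17 ← 8
  undo op 2 (out-shuffle, from top half): 8 ← 4
  undo op 1 (in-shuffle, from bottom half): 4 ← 20
So the chip at position 35 came from original position 20.

20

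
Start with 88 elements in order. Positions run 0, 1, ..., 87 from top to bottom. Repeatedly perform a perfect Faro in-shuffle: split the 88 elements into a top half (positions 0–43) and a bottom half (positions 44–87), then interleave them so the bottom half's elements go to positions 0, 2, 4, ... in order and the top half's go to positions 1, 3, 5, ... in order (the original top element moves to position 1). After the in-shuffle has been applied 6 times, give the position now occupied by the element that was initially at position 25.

Track the element's position through each in-shuffle:
25 → 51 → 14 → 29 → 59 → 30 → 61

61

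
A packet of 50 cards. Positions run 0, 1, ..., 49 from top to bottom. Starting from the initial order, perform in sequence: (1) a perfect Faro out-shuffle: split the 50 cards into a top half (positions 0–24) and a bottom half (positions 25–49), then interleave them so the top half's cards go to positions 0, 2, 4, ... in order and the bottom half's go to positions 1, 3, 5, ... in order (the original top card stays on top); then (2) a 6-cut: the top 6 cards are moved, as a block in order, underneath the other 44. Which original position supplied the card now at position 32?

19

Undo the operations in reverse order, starting from position 32:
  undo op 2 (cut 6): 32 ← 38
  undo op 1 (out-shuffle, from top half): 38 ← 19
So the card at position 32 came from original position 19.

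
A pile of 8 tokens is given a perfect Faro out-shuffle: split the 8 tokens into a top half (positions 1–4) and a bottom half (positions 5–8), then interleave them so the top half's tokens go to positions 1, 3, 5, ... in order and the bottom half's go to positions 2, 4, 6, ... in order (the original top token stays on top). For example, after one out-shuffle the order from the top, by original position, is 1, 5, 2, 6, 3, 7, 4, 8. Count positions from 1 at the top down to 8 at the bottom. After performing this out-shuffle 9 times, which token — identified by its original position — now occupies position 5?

Work backwards from position 5, undoing one out-shuffle at a time:
5 ← 3 ← 2 ← 5 ← 3 ← 2 ← 5 ← 3 ← 2 ← 5
So the token now at position 5 started at position 5.

5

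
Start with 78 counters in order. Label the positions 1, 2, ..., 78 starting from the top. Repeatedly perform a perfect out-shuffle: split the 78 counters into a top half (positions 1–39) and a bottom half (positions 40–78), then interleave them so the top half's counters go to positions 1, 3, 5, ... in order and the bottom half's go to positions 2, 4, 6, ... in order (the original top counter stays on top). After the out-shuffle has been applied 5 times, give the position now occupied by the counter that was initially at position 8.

71

Track the counter's position through each out-shuffle:
8 → 15 → 29 → 57 → 36 → 71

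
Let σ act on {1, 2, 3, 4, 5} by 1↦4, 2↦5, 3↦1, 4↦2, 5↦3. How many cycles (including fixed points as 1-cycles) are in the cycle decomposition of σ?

Cycle decomposition: (1 4 2 5 3).
1 cycle.

1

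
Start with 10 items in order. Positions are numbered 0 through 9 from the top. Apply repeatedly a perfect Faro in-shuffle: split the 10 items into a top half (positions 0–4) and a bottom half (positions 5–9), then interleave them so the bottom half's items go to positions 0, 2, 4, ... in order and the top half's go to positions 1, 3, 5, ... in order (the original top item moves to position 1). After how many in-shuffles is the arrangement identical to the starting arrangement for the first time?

10

The in-shuffle permutes the 10 positions with cycle lengths [10].
Every item is home exactly when every cycle has completed a whole number of laps, i.e. after lcm(10) = 10 in-shuffles.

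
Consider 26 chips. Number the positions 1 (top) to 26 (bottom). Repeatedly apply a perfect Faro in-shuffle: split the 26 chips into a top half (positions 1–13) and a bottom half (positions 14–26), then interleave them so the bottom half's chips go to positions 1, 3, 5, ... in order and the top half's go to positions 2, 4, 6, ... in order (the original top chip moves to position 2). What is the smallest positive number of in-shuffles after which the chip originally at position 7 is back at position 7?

18

Follow position 7 under repeated in-shuffles:
7 → 14 → 1 → 2 → 4 → 8 → 16 → 5 → 10 → 20 → 13 → 26 → 25 → 23 → 19 → 11 → 22 → 17 → 7
It first returns after 18 in-shuffles.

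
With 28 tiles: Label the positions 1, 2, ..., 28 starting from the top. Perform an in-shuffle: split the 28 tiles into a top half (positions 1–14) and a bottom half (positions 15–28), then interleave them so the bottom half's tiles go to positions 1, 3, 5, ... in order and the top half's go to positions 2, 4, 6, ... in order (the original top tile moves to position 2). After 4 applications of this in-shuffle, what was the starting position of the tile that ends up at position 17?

21

Work backwards from position 17, undoing one in-shuffle at a time:
17 ← 23 ← 26 ← 13 ← 21
So the tile now at position 17 started at position 21.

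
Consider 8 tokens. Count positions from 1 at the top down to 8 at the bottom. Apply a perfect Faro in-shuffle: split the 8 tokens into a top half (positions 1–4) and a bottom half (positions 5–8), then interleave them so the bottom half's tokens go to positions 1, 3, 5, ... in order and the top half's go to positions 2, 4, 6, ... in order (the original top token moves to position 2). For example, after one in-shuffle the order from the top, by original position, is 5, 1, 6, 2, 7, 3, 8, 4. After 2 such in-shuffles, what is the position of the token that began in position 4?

Track the token's position through each in-shuffle:
4 → 8 → 7

7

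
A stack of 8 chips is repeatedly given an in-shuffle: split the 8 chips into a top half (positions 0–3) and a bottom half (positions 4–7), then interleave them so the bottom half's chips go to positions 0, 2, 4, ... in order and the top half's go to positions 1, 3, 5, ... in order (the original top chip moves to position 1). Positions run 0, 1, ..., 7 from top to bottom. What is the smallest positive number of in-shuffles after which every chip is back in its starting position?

6

The in-shuffle permutes the 8 positions with cycle lengths [2, 6].
Every chip is home exactly when every cycle has completed a whole number of laps, i.e. after lcm(2, 6) = 6 in-shuffles.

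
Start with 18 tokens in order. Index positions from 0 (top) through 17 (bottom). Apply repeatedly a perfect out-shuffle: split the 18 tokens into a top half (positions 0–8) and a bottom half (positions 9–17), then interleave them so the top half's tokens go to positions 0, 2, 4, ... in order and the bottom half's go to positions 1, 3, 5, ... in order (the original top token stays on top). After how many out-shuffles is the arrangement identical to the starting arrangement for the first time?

8

The out-shuffle permutes the 18 positions with cycle lengths [1, 1, 8, 8].
Every token is home exactly when every cycle has completed a whole number of laps, i.e. after lcm(1, 8) = 8 out-shuffles.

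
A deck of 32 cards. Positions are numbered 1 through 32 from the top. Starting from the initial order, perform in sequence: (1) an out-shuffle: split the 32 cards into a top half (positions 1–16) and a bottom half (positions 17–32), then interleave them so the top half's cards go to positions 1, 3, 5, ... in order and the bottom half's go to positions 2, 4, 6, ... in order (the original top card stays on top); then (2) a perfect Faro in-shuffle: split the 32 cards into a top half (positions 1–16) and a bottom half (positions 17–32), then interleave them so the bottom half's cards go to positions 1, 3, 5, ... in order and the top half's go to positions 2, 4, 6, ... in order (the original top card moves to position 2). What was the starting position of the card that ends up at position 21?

Undo the operations in reverse order, starting from position 21:
  undo op 2 (in-shuffle, from bottom half): 21 ← 27
  undo op 1 (out-shuffle, from top half): 27 ← 14
So the card at position 21 came from original position 14.

14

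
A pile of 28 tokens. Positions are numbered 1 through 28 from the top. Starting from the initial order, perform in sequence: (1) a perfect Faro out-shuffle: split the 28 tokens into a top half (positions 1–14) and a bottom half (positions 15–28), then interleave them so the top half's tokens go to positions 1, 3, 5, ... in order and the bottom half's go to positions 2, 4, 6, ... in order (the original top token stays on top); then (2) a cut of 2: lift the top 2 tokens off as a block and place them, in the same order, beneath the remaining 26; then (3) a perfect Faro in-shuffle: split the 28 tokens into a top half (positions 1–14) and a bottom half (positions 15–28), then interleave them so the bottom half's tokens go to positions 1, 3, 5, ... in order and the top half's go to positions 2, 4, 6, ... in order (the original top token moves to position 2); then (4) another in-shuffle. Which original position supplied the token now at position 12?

Undo the operations in reverse order, starting from position 12:
  undo op 4 (in-shuffle, from top half): 12 ← 6
  undo op 3 (in-shuffle, from top half): 6 ← 3
  undo op 2 (cut 2): 3 ← 5
  undo op 1 (out-shuffle, from top half): 5 ← 3
So the token at position 12 came from original position 3.

3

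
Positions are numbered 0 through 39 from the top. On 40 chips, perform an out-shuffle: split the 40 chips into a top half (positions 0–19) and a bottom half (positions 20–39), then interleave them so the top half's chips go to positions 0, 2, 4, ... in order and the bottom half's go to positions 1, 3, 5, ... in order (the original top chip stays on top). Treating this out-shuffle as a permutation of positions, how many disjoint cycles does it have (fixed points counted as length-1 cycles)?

Trace each unvisited position around until it returns:
(0) (1 2 4 8 16 32 ... len 12) (3 6 12 24 9 18 ... len 12) (7 14 28 17 34 29 ... len 12) (13 26) (39)
6 cycles in total.

6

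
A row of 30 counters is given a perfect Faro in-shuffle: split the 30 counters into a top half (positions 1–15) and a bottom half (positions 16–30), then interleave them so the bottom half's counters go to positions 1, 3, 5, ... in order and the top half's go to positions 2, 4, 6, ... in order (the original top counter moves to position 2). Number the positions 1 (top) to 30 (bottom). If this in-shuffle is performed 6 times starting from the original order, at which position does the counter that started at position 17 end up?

3

Track the counter's position through each in-shuffle:
17 → 3 → 6 → 12 → 24 → 17 → 3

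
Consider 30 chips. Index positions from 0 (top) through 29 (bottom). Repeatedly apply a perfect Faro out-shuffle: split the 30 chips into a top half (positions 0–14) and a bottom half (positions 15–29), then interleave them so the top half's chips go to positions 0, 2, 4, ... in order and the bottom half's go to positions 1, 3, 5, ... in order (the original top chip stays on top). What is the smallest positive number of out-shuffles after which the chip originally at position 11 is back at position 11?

Follow position 11 under repeated out-shuffles:
11 → 22 → 15 → 1 → 2 → 4 → 8 → 16 → ... → 11 (length 28)
It first returns after 28 out-shuffles.

28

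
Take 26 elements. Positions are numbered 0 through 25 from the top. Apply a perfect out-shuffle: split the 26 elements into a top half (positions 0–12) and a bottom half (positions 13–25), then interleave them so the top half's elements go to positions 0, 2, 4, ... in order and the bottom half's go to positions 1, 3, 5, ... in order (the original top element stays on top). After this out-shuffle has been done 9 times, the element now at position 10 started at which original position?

Work backwards from position 10, undoing one out-shuffle at a time:
10 ← 5 ← 15 ← 20 ← 10 ← 5 ← 15 ← 20 ← 10 ← 5
So the element now at position 10 started at position 5.

5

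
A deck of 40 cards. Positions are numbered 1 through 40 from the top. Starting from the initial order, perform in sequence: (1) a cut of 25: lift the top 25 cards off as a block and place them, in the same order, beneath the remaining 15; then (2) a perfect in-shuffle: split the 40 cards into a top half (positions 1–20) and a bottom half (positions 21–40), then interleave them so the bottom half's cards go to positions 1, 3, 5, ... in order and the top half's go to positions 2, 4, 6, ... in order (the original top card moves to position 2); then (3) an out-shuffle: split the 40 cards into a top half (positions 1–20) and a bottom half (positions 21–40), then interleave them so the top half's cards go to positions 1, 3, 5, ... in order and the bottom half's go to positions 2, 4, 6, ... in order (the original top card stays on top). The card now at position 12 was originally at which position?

38

Undo the operations in reverse order, starting from position 12:
  undo op 3 (out-shuffle, from bottom half): 12 ← 26
  undo op 2 (in-shuffle, from top half): 26 ← 13
  undo op 1 (cut 25): 13 ← 38
So the card at position 12 came from original position 38.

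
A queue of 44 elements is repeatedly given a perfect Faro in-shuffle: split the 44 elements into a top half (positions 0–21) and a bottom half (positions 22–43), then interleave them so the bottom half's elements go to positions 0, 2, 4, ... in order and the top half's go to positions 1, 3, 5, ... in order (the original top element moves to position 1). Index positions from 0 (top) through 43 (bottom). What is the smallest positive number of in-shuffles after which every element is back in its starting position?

The in-shuffle permutes the 44 positions with cycle lengths [2, 4, 4, 4, 6, 12, 12].
Every element is home exactly when every cycle has completed a whole number of laps, i.e. after lcm(2, 4, 6, 12) = 12 in-shuffles.

12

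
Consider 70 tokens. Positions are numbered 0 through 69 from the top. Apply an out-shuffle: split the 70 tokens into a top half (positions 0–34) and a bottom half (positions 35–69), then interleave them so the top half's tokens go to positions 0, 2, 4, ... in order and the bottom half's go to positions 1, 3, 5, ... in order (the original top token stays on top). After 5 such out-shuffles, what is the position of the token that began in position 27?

36

Track the token's position through each out-shuffle:
27 → 54 → 39 → 9 → 18 → 36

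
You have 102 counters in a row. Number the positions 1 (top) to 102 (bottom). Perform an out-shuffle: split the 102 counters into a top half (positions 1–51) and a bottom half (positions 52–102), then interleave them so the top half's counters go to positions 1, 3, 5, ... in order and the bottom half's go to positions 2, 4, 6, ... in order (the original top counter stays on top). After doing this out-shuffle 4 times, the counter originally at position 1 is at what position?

1

Position 1 is a fixed point of every out-shuffle, so the counter never moves.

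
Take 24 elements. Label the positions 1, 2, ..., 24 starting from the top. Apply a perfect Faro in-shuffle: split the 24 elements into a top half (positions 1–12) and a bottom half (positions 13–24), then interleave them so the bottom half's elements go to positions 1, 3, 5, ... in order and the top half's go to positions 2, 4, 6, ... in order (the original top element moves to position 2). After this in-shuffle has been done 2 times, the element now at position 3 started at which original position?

7

Work backwards from position 3, undoing one in-shuffle at a time:
3 ← 14 ← 7
So the element now at position 3 started at position 7.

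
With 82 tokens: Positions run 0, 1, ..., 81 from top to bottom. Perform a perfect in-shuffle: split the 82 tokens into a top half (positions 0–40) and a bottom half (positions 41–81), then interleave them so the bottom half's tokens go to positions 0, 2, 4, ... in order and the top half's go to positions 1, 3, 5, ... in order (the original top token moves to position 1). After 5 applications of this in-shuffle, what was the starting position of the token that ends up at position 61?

58

Work backwards from position 61, undoing one in-shuffle at a time:
61 ← 30 ← 56 ← 69 ← 34 ← 58
So the token now at position 61 started at position 58.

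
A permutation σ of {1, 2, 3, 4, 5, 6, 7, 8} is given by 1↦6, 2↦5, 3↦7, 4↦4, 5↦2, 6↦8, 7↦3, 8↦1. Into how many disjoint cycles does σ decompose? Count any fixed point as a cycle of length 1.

Cycle decomposition: (1 6 8) (2 5) (3 7) (4).
4 cycles.

4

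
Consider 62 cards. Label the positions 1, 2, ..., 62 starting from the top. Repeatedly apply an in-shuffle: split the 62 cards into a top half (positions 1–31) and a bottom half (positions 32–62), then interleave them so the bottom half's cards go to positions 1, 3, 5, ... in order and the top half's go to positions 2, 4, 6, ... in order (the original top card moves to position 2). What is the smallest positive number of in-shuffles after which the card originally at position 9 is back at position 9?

3

Follow position 9 under repeated in-shuffles:
9 → 18 → 36 → 9
It first returns after 3 in-shuffles.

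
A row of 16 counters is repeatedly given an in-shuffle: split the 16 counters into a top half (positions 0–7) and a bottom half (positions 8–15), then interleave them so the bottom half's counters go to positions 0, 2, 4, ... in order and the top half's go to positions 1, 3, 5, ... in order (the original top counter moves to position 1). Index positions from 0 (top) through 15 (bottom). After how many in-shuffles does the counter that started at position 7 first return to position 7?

8

Follow position 7 under repeated in-shuffles:
7 → 15 → 14 → 12 → 8 → 0 → 1 → 3 → 7
It first returns after 8 in-shuffles.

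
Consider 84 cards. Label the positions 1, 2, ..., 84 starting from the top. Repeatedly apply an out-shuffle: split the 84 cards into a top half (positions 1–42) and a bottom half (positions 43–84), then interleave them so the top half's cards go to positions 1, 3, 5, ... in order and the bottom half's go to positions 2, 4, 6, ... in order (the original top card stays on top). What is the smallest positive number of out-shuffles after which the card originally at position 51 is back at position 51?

82

Follow position 51 under repeated out-shuffles:
51 → 18 → 35 → 69 → 54 → 24 → 47 → 10 → ... → 51 (length 82)
It first returns after 82 out-shuffles.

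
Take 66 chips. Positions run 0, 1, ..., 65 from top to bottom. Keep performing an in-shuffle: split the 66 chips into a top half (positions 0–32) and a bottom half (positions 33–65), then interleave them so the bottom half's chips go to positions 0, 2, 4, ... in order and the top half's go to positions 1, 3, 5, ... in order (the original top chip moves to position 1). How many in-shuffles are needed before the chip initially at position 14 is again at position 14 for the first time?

Follow position 14 under repeated in-shuffles:
14 → 29 → 59 → 52 → 38 → 10 → 21 → 43 → ... → 14 (length 66)
It first returns after 66 in-shuffles.

66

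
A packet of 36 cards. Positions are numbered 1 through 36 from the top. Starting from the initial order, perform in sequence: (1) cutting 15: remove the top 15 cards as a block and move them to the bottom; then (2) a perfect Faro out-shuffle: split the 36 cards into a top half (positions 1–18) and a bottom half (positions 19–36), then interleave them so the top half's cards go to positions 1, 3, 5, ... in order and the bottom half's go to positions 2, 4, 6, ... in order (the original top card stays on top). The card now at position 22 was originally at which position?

8

Undo the operations in reverse order, starting from position 22:
  undo op 2 (out-shuffle, from bottom half): 22 ← 29
  undo op 1 (cut 15): 29 ← 8
So the card at position 22 came from original position 8.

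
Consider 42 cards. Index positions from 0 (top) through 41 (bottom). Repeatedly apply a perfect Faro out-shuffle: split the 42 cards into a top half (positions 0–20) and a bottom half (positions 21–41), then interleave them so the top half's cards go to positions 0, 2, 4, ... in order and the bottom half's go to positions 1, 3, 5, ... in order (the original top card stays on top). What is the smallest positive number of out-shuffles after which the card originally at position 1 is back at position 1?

Follow position 1 under repeated out-shuffles:
1 → 2 → 4 → 8 → 16 → 32 → 23 → 5 → 10 → 20 → 40 → 39 → 37 → 33 → 25 → 9 → 18 → 36 → 31 → 21 → 1
It first returns after 20 out-shuffles.

20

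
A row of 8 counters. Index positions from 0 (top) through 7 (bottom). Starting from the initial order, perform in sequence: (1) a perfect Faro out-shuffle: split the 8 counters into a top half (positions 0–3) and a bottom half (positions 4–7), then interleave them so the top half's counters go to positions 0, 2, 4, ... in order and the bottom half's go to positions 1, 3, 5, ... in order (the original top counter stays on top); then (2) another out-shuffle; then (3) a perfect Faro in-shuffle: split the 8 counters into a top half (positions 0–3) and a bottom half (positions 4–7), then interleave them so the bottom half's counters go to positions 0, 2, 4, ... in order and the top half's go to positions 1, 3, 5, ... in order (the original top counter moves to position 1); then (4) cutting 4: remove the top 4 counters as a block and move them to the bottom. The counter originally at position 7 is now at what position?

Track the counter from position 7 forward through each operation:
  after op 1 (out-shuffle): 7 → 7
  after op 2 (out-shuffle): 7 → 7
  after op 3 (in-shuffle): 7 → 6
  after op 4 (cut 4): 6 → 2

2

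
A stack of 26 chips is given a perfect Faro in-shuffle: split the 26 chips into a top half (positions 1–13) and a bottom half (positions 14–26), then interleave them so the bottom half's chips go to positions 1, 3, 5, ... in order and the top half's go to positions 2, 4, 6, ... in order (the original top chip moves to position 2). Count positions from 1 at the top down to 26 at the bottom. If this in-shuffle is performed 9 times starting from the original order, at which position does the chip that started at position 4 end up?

23

Track the chip's position through each in-shuffle:
4 → 8 → 16 → 5 → 10 → 20 → 13 → 26 → 25 → 23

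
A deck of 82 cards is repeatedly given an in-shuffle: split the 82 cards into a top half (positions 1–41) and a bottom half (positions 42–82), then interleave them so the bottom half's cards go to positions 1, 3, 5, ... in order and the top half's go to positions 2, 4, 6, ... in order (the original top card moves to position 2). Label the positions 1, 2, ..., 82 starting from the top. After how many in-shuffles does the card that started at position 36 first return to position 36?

82

Follow position 36 under repeated in-shuffles:
36 → 72 → 61 → 39 → 78 → 73 → 63 → 43 → ... → 36 (length 82)
It first returns after 82 in-shuffles.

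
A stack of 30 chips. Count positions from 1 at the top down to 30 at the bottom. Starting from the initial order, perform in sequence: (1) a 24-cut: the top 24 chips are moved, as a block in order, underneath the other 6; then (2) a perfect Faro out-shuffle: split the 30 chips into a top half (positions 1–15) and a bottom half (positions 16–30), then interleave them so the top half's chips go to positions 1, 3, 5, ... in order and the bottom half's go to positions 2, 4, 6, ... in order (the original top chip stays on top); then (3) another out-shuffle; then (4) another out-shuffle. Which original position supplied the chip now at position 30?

24

Undo the operations in reverse order, starting from position 30:
  undo op 4 (out-shuffle, from bottom half): 30 ← 30
  undo op 3 (out-shuffle, from bottom half): 30 ← 30
  undo op 2 (out-shuffle, from bottom half): 30 ← 30
  undo op 1 (cut 24): 30 ← 24
So the chip at position 30 came from original position 24.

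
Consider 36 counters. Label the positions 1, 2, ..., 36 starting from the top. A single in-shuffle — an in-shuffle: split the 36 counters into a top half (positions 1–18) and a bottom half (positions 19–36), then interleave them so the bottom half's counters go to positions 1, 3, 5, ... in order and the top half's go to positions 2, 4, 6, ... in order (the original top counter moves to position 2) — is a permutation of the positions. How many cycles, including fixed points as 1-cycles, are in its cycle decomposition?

1

Trace each unvisited position around until it returns:
(1 2 4 8 16 32 ... len 36)
1 cycle in total.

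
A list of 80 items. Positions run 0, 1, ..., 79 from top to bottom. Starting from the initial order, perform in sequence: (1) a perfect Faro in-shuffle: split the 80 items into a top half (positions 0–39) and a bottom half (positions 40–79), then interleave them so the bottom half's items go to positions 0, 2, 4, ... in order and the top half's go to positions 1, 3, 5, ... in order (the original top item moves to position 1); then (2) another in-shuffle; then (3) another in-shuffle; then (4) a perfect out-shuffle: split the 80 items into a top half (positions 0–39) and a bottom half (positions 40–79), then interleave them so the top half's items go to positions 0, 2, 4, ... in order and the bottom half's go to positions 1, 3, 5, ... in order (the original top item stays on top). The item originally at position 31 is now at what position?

Track the item from position 31 forward through each operation:
  after op 1 (in-shuffle): 31 → 63
  after op 2 (in-shuffle): 63 → 46
  after op 3 (in-shuffle): 46 → 12
  after op 4 (out-shuffle): 12 → 24

24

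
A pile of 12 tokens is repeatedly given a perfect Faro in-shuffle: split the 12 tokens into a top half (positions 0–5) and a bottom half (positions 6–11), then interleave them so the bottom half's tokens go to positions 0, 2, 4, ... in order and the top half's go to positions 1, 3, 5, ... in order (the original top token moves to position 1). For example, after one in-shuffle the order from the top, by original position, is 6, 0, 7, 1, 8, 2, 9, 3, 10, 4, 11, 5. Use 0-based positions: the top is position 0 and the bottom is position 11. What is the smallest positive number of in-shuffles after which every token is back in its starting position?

12

The in-shuffle permutes the 12 positions with cycle lengths [12].
Every token is home exactly when every cycle has completed a whole number of laps, i.e. after lcm(12) = 12 in-shuffles.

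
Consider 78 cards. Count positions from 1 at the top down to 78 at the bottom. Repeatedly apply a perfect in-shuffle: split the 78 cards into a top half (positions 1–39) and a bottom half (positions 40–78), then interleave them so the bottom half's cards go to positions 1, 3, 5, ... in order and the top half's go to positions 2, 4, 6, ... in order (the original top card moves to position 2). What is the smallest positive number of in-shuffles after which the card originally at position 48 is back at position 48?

39

Follow position 48 under repeated in-shuffles:
48 → 17 → 34 → 68 → 57 → 35 → 70 → 61 → ... → 48 (length 39)
It first returns after 39 in-shuffles.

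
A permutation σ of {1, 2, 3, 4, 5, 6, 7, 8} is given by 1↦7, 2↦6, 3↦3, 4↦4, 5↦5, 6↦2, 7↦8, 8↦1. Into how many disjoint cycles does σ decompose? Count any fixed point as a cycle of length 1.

Cycle decomposition: (1 7 8) (2 6) (3) (4) (5).
5 cycles.

5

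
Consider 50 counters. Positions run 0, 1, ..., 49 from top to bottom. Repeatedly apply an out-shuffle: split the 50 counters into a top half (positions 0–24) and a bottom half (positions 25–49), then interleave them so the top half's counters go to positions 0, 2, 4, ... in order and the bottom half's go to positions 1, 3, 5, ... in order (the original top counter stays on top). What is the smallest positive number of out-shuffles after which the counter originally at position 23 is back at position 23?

Follow position 23 under repeated out-shuffles:
23 → 46 → 43 → 37 → 25 → 1 → 2 → 4 → ... → 23 (length 21)
It first returns after 21 out-shuffles.

21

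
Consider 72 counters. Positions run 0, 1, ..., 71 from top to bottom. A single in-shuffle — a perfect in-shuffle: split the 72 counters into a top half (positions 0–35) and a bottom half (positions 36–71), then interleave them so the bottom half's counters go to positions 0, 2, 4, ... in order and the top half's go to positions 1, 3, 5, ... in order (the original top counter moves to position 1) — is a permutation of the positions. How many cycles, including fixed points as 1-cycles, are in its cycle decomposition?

8

Trace each unvisited position around until it returns:
(0 1 3 7 15 31 63 54 36) (2 5 11 23 47 22 45 18 37) (4 9 19 39 6 13 27 55 38) (8 17 35 71 70 68 64 56 40) (10 21 43 14 29 59 46 20 41) (12 25 51 30 61 50 28 57 42) (16 33 67 62 52 32 65 58 44) (24 49 26 53 34 69 66 60 48)
8 cycles in total.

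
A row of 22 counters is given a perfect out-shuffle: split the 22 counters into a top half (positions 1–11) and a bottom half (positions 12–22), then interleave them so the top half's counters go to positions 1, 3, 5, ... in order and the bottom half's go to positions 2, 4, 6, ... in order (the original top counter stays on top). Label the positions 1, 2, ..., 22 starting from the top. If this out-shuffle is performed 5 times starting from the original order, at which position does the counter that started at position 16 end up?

Track the counter's position through each out-shuffle:
16 → 10 → 19 → 16 → 10 → 19

19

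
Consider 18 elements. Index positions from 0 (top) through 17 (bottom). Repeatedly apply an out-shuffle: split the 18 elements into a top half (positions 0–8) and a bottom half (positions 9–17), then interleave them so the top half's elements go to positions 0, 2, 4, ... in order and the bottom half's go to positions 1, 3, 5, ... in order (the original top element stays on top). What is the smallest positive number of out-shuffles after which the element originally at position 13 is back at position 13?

Follow position 13 under repeated out-shuffles:
13 → 9 → 1 → 2 → 4 → 8 → 16 → 15 → 13
It first returns after 8 out-shuffles.

8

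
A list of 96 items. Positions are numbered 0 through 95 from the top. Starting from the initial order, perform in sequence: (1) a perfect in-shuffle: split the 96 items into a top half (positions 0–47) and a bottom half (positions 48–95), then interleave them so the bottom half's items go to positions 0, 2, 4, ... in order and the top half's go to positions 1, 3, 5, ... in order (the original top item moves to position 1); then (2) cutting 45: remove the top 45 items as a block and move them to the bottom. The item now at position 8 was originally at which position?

26

Undo the operations in reverse order, starting from position 8:
  undo op 2 (cut 45): 8 ← 53
  undo op 1 (in-shuffle, from top half): 53 ← 26
So the item at position 8 came from original position 26.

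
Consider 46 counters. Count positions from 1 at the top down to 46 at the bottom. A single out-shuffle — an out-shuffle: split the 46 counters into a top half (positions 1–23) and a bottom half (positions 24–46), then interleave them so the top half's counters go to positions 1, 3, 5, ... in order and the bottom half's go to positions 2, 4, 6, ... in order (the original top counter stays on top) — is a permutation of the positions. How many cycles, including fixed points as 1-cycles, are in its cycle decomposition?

Trace each unvisited position around until it returns:
(1) (2 3 5 9 17 33 ... len 12) (4 7 13 25) (6 11 21 41 36 26) (8 15 29 12 23 45 ... len 12) (10 19 37 28) (16 31) (22 43 40 34) ... plus 1 more
9 cycles in total.

9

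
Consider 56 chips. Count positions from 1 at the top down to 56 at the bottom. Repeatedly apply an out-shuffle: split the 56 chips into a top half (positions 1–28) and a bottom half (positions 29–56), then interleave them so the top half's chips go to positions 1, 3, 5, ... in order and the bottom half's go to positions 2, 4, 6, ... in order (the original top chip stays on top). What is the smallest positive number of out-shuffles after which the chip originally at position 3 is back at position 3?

20

Follow position 3 under repeated out-shuffles:
3 → 5 → 9 → 17 → 33 → 10 → 19 → 37 → 18 → 35 → 14 → 27 → 53 → 50 → 44 → 32 → 8 → 15 → 29 → 2 → 3
It first returns after 20 out-shuffles.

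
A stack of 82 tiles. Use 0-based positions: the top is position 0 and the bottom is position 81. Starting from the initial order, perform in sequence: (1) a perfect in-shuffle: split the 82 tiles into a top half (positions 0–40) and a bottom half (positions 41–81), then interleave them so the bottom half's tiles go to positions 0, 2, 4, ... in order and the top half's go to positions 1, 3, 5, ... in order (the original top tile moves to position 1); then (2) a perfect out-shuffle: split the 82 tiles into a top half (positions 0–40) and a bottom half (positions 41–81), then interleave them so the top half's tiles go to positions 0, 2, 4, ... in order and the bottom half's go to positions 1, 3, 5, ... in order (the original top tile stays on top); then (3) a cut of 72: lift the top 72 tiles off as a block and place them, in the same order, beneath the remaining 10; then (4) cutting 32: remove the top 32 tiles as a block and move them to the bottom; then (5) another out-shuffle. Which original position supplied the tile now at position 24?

8

Undo the operations in reverse order, starting from position 24:
  undo op 5 (out-shuffle, from top half): 24 ← 12
  undo op 4 (cut 32): 12 ← 44
  undo op 3 (cut 72): 44 ← 34
  undo op 2 (out-shuffle, from top half): 34 ← 17
  undo op 1 (in-shuffle, from top half): 17 ← 8
So the tile at position 24 came from original position 8.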